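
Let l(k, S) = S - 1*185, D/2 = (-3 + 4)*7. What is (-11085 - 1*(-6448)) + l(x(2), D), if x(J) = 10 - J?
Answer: -4808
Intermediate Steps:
D = 14 (D = 2*((-3 + 4)*7) = 2*(1*7) = 2*7 = 14)
l(k, S) = -185 + S (l(k, S) = S - 185 = -185 + S)
(-11085 - 1*(-6448)) + l(x(2), D) = (-11085 - 1*(-6448)) + (-185 + 14) = (-11085 + 6448) - 171 = -4637 - 171 = -4808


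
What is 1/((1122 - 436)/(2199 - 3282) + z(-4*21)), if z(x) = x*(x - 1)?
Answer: 1083/7731934 ≈ 0.00014007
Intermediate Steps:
z(x) = x*(-1 + x)
1/((1122 - 436)/(2199 - 3282) + z(-4*21)) = 1/((1122 - 436)/(2199 - 3282) + (-4*21)*(-1 - 4*21)) = 1/(686/(-1083) - 84*(-1 - 84)) = 1/(686*(-1/1083) - 84*(-85)) = 1/(-686/1083 + 7140) = 1/(7731934/1083) = 1083/7731934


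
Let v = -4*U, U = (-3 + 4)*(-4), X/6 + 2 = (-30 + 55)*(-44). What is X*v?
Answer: -105792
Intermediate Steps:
X = -6612 (X = -12 + 6*((-30 + 55)*(-44)) = -12 + 6*(25*(-44)) = -12 + 6*(-1100) = -12 - 6600 = -6612)
U = -4 (U = 1*(-4) = -4)
v = 16 (v = -4*(-4) = 16)
X*v = -6612*16 = -105792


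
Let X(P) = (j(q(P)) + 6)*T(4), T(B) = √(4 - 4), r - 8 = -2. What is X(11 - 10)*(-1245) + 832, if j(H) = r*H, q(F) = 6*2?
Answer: 832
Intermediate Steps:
r = 6 (r = 8 - 2 = 6)
q(F) = 12
T(B) = 0 (T(B) = √0 = 0)
j(H) = 6*H
X(P) = 0 (X(P) = (6*12 + 6)*0 = (72 + 6)*0 = 78*0 = 0)
X(11 - 10)*(-1245) + 832 = 0*(-1245) + 832 = 0 + 832 = 832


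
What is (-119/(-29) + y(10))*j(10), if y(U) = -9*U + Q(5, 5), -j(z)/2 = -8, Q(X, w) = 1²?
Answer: -39392/29 ≈ -1358.3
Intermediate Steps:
Q(X, w) = 1
j(z) = 16 (j(z) = -2*(-8) = 16)
y(U) = 1 - 9*U (y(U) = -9*U + 1 = 1 - 9*U)
(-119/(-29) + y(10))*j(10) = (-119/(-29) + (1 - 9*10))*16 = (-119*(-1/29) + (1 - 90))*16 = (119/29 - 89)*16 = -2462/29*16 = -39392/29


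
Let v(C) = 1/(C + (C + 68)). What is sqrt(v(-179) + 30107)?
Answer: sqrt(2531998410)/290 ≈ 173.51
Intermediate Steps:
v(C) = 1/(68 + 2*C) (v(C) = 1/(C + (68 + C)) = 1/(68 + 2*C))
sqrt(v(-179) + 30107) = sqrt(1/(2*(34 - 179)) + 30107) = sqrt((1/2)/(-145) + 30107) = sqrt((1/2)*(-1/145) + 30107) = sqrt(-1/290 + 30107) = sqrt(8731029/290) = sqrt(2531998410)/290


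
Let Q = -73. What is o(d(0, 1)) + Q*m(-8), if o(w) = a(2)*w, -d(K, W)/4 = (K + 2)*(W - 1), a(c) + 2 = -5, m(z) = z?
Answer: 584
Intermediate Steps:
a(c) = -7 (a(c) = -2 - 5 = -7)
d(K, W) = -4*(-1 + W)*(2 + K) (d(K, W) = -4*(K + 2)*(W - 1) = -4*(2 + K)*(-1 + W) = -4*(-1 + W)*(2 + K))
o(w) = -7*w
o(d(0, 1)) + Q*m(-8) = -7*(8 - 8*1 + 4*0 - 4*0*1) - 73*(-8) = -7*(8 - 8 + 0 + 0) + 584 = -7*0 + 584 = 0 + 584 = 584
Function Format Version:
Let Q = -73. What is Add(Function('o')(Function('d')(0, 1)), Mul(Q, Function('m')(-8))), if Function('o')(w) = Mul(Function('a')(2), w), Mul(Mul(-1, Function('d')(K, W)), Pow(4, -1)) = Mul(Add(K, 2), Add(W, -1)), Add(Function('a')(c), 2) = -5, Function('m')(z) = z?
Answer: 584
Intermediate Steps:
Function('a')(c) = -7 (Function('a')(c) = Add(-2, -5) = -7)
Function('d')(K, W) = Mul(-4, Add(-1, W), Add(2, K)) (Function('d')(K, W) = Mul(-4, Mul(Add(K, 2), Add(W, -1))) = Mul(-4, Mul(Add(2, K), Add(-1, W))) = Mul(-4, Mul(Add(-1, W), Add(2, K))) = Mul(-4, Add(-1, W), Add(2, K)))
Function('o')(w) = Mul(-7, w)
Add(Function('o')(Function('d')(0, 1)), Mul(Q, Function('m')(-8))) = Add(Mul(-7, Add(8, Mul(-8, 1), Mul(4, 0), Mul(-4, 0, 1))), Mul(-73, -8)) = Add(Mul(-7, Add(8, -8, 0, 0)), 584) = Add(Mul(-7, 0), 584) = Add(0, 584) = 584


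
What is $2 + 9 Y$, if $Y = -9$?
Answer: $-79$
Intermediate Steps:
$2 + 9 Y = 2 + 9 \left(-9\right) = 2 - 81 = -79$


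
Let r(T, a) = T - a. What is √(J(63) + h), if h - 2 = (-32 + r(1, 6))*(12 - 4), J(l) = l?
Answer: I*√231 ≈ 15.199*I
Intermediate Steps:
h = -294 (h = 2 + (-32 + (1 - 1*6))*(12 - 4) = 2 + (-32 + (1 - 6))*8 = 2 + (-32 - 5)*8 = 2 - 37*8 = 2 - 296 = -294)
√(J(63) + h) = √(63 - 294) = √(-231) = I*√231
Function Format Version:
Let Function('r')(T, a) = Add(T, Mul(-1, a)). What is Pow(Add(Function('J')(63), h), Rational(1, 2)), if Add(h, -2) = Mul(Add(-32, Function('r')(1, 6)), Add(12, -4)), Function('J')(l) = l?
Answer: Mul(I, Pow(231, Rational(1, 2))) ≈ Mul(15.199, I)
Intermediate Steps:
h = -294 (h = Add(2, Mul(Add(-32, Add(1, Mul(-1, 6))), Add(12, -4))) = Add(2, Mul(Add(-32, Add(1, -6)), 8)) = Add(2, Mul(Add(-32, -5), 8)) = Add(2, Mul(-37, 8)) = Add(2, -296) = -294)
Pow(Add(Function('J')(63), h), Rational(1, 2)) = Pow(Add(63, -294), Rational(1, 2)) = Pow(-231, Rational(1, 2)) = Mul(I, Pow(231, Rational(1, 2)))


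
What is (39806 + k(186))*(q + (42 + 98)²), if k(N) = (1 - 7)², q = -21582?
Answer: -78966844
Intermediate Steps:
k(N) = 36 (k(N) = (-6)² = 36)
(39806 + k(186))*(q + (42 + 98)²) = (39806 + 36)*(-21582 + (42 + 98)²) = 39842*(-21582 + 140²) = 39842*(-21582 + 19600) = 39842*(-1982) = -78966844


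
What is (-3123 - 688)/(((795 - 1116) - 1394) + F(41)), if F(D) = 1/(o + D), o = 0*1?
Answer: 156251/70314 ≈ 2.2222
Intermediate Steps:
o = 0
F(D) = 1/D (F(D) = 1/(0 + D) = 1/D)
(-3123 - 688)/(((795 - 1116) - 1394) + F(41)) = (-3123 - 688)/(((795 - 1116) - 1394) + 1/41) = -3811/((-321 - 1394) + 1/41) = -3811/(-1715 + 1/41) = -3811/(-70314/41) = -3811*(-41/70314) = 156251/70314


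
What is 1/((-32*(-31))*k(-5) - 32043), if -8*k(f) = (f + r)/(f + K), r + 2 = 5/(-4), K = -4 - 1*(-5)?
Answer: -4/129195 ≈ -3.0961e-5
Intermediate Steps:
K = 1 (K = -4 + 5 = 1)
r = -13/4 (r = -2 + 5/(-4) = -2 + 5*(-1/4) = -2 - 5/4 = -13/4 ≈ -3.2500)
k(f) = -(-13/4 + f)/(8*(1 + f)) (k(f) = -(f - 13/4)/(8*(f + 1)) = -(-13/4 + f)/(8*(1 + f)))
1/((-32*(-31))*k(-5) - 32043) = 1/((-32*(-31))*((13 - 4*(-5))/(32*(1 - 5))) - 32043) = 1/(992*((1/32)*(13 + 20)/(-4)) - 32043) = 1/(992*((1/32)*(-1/4)*33) - 32043) = 1/(992*(-33/128) - 32043) = 1/(-1023/4 - 32043) = 1/(-129195/4) = -4/129195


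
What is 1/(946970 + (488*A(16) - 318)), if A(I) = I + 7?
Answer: 1/957876 ≈ 1.0440e-6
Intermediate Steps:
A(I) = 7 + I
1/(946970 + (488*A(16) - 318)) = 1/(946970 + (488*(7 + 16) - 318)) = 1/(946970 + (488*23 - 318)) = 1/(946970 + (11224 - 318)) = 1/(946970 + 10906) = 1/957876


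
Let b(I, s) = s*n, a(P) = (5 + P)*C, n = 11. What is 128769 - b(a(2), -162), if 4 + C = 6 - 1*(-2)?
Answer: 130551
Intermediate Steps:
C = 4 (C = -4 + (6 - 1*(-2)) = -4 + (6 + 2) = -4 + 8 = 4)
a(P) = 20 + 4*P (a(P) = (5 + P)*4 = 20 + 4*P)
b(I, s) = 11*s (b(I, s) = s*11 = 11*s)
128769 - b(a(2), -162) = 128769 - 11*(-162) = 128769 - 1*(-1782) = 128769 + 1782 = 130551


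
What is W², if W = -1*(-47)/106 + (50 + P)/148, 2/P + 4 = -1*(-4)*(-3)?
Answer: 2398158841/3937813504 ≈ 0.60901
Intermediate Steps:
P = -⅛ (P = 2/(-4 - 1*(-4)*(-3)) = 2/(-4 + 4*(-3)) = 2/(-4 - 12) = 2/(-16) = 2*(-1/16) = -⅛ ≈ -0.12500)
W = 48971/62752 (W = -1*(-47)/106 + (50 - ⅛)/148 = 47*(1/106) + (399/8)*(1/148) = 47/106 + 399/1184 = 48971/62752 ≈ 0.78039)
W² = (48971/62752)² = 2398158841/3937813504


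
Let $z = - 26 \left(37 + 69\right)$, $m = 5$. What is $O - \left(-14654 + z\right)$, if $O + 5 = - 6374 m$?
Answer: $-14465$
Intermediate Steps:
$O = -31875$ ($O = -5 - 31870 = -31875$)
$z = -2756$ ($z = \left(-26\right) 106 = -2756$)
$O - \left(-14654 + z\right) = -31875 + \left(14654 - -2756\right) = -31875 + \left(14654 + 2756\right) = -31875 + 17410 = -14465$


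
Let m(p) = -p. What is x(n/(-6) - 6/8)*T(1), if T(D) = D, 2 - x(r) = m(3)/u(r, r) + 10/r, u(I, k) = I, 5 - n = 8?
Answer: 30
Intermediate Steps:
n = -3 (n = 5 - 1*8 = 5 - 8 = -3)
x(r) = 2 - 7/r (x(r) = 2 - ((-1*3)/r + 10/r) = 2 - (-3/r + 10/r) = 2 - 7/r)
x(n/(-6) - 6/8)*T(1) = (2 - 7/(-3/(-6) - 6/8))*1 = (2 - 7/(-3*(-⅙) - 6*⅛))*1 = (2 - 7/(½ - ¾))*1 = (2 - 7/(-¼))*1 = (2 - 7*(-4))*1 = (2 + 28)*1 = 30*1 = 30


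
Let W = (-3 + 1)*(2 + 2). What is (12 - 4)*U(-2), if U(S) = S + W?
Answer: -80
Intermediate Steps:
W = -8 (W = -2*4 = -8)
U(S) = -8 + S (U(S) = S - 8 = -8 + S)
(12 - 4)*U(-2) = (12 - 4)*(-8 - 2) = 8*(-10) = -80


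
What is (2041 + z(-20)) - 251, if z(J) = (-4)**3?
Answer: 1726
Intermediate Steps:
z(J) = -64
(2041 + z(-20)) - 251 = (2041 - 64) - 251 = 1977 - 251 = 1726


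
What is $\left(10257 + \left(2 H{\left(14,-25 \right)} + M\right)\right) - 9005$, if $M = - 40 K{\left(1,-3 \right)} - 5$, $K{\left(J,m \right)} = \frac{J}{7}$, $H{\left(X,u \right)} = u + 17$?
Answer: $\frac{8577}{7} \approx 1225.3$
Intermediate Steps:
$H{\left(X,u \right)} = 17 + u$
$K{\left(J,m \right)} = \frac{J}{7}$ ($K{\left(J,m \right)} = J \frac{1}{7} = \frac{J}{7}$)
$M = - \frac{75}{7}$ ($M = - 40 \cdot \frac{1}{7} \cdot 1 - 5 = \left(-40\right) \frac{1}{7} - 5 = - \frac{40}{7} - 5 = - \frac{75}{7} \approx -10.714$)
$\left(10257 + \left(2 H{\left(14,-25 \right)} + M\right)\right) - 9005 = \left(10257 + \left(2 \left(17 - 25\right) - \frac{75}{7}\right)\right) - 9005 = \left(10257 + \left(2 \left(-8\right) - \frac{75}{7}\right)\right) - 9005 = \left(10257 - \frac{187}{7}\right) - 9005 = \frac{71612}{7} - 9005 = \frac{8577}{7}$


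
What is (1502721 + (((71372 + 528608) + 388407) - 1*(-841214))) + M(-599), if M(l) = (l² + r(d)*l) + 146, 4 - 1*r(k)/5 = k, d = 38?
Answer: 3793099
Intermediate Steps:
r(k) = 20 - 5*k
M(l) = 146 + l² - 170*l (M(l) = (l² + (20 - 5*38)*l) + 146 = (l² + (20 - 190)*l) + 146 = (l² - 170*l) + 146 = 146 + l² - 170*l)
(1502721 + (((71372 + 528608) + 388407) - 1*(-841214))) + M(-599) = (1502721 + (((71372 + 528608) + 388407) - 1*(-841214))) + (146 + (-599)² - 170*(-599)) = (1502721 + ((599980 + 388407) + 841214)) + (146 + 358801 + 101830) = (1502721 + (988387 + 841214)) + 460777 = (1502721 + 1829601) + 460777 = 3332322 + 460777 = 3793099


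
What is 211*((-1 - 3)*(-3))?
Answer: 2532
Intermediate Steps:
211*((-1 - 3)*(-3)) = 211*(-4*(-3)) = 211*12 = 2532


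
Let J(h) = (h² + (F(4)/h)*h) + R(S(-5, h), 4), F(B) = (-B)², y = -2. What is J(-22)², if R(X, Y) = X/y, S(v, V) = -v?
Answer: 990025/4 ≈ 2.4751e+5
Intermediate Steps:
R(X, Y) = -X/2 (R(X, Y) = X/(-2) = X*(-½) = -X/2)
F(B) = B²
J(h) = 27/2 + h² (J(h) = (h² + (4²/h)*h) - (-1)*(-5)/2 = (h² + (16/h)*h) - ½*5 = (h² + 16) - 5/2 = (16 + h²) - 5/2 = 27/2 + h²)
J(-22)² = (27/2 + (-22)²)² = (27/2 + 484)² = (995/2)² = 990025/4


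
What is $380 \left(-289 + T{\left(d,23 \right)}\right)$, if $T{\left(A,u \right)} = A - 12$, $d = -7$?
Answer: $-117040$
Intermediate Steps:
$T{\left(A,u \right)} = -12 + A$ ($T{\left(A,u \right)} = A - 12 = -12 + A$)
$380 \left(-289 + T{\left(d,23 \right)}\right) = 380 \left(-289 - 19\right) = 380 \left(-308\right) = -117040$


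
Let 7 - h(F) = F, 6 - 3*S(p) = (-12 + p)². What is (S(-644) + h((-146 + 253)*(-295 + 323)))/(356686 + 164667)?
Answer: -439297/1564059 ≈ -0.28087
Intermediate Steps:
S(p) = 2 - (-12 + p)²/3
h(F) = 7 - F
(S(-644) + h((-146 + 253)*(-295 + 323)))/(356686 + 164667) = ((2 - (-12 - 644)²/3) + (7 - (-146 + 253)*(-295 + 323)))/(356686 + 164667) = ((2 - ⅓*(-656)²) + (7 - 107*28))/521353 = ((2 - ⅓*430336) + (7 - 1*2996))*(1/521353) = ((2 - 430336/3) + (7 - 2996))*(1/521353) = (-430330/3 - 2989)*(1/521353) = -439297/3*1/521353 = -439297/1564059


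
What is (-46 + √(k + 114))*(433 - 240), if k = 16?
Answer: -8878 + 193*√130 ≈ -6677.5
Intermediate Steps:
(-46 + √(k + 114))*(433 - 240) = (-46 + √(16 + 114))*(433 - 240) = (-46 + √130)*193 = -8878 + 193*√130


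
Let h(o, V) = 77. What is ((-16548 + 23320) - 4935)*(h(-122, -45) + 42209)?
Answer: 77679382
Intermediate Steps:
((-16548 + 23320) - 4935)*(h(-122, -45) + 42209) = ((-16548 + 23320) - 4935)*(77 + 42209) = (6772 - 4935)*42286 = 1837*42286 = 77679382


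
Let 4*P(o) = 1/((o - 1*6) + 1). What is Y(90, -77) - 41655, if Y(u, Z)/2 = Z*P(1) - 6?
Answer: -333259/8 ≈ -41657.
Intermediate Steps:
P(o) = 1/(4*(-5 + o)) (P(o) = 1/(4*((o - 1*6) + 1)) = 1/(4*((o - 6) + 1)) = 1/(4*((-6 + o) + 1)) = 1/(4*(-5 + o)))
Y(u, Z) = -12 - Z/8 (Y(u, Z) = 2*(Z*(1/(4*(-5 + 1))) - 6) = 2*(Z*((¼)/(-4)) - 6) = 2*(Z*((¼)*(-¼)) - 6) = 2*(Z*(-1/16) - 6) = 2*(-Z/16 - 6) = 2*(-6 - Z/16) = -12 - Z/8)
Y(90, -77) - 41655 = (-12 - ⅛*(-77)) - 41655 = (-12 + 77/8) - 41655 = -19/8 - 41655 = -333259/8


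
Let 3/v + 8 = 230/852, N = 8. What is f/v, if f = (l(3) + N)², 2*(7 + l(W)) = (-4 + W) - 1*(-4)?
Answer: -82325/5112 ≈ -16.104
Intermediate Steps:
l(W) = -7 + W/2 (l(W) = -7 + ((-4 + W) - 1*(-4))/2 = -7 + ((-4 + W) + 4)/2 = -7 + W/2)
v = -1278/3293 (v = 3/(-8 + 230/852) = 3/(-8 + 230*(1/852)) = 3/(-8 + 115/426) = 3/(-3293/426) = 3*(-426/3293) = -1278/3293 ≈ -0.38810)
f = 25/4 (f = ((-7 + (½)*3) + 8)² = ((-7 + 3/2) + 8)² = (-11/2 + 8)² = (5/2)² = 25/4 ≈ 6.2500)
f/v = 25/(4*(-1278/3293)) = (25/4)*(-3293/1278) = -82325/5112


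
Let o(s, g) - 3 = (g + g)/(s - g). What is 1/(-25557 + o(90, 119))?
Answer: -29/741304 ≈ -3.9120e-5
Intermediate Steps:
o(s, g) = 3 + 2*g/(s - g) (o(s, g) = 3 + (g + g)/(s - g) = 3 + (2*g)/(s - g) = 3 + 2*g/(s - g))
1/(-25557 + o(90, 119)) = 1/(-25557 + (119 - 3*90)/(119 - 1*90)) = 1/(-25557 + (119 - 270)/(119 - 90)) = 1/(-25557 - 151/29) = 1/(-741304/29) = -29/741304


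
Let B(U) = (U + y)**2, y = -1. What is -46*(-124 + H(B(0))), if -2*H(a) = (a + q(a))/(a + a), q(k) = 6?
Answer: 11569/2 ≈ 5784.5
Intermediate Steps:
B(U) = (-1 + U)**2 (B(U) = (U - 1)**2 = (-1 + U)**2)
H(a) = -(6 + a)/(4*a) (H(a) = -(a + 6)/(2*(a + a)) = -(6 + a)/(2*(2*a)) = -(6 + a)*1/(2*a)/2 = -(6 + a)/(4*a))
-46*(-124 + H(B(0))) = -46*(-124 + (-6 - (-1 + 0)**2)/(4*((-1 + 0)**2))) = -46*(-124 + (-6 - 1*(-1)**2)/(4*((-1)**2))) = -46*(-124 + (1/4)*(-6 - 1*1)/1) = -46*(-124 + (1/4)*1*(-6 - 1)) = -46*(-124 + (1/4)*1*(-7)) = -46*(-124 - 7/4) = -46*(-503/4) = 11569/2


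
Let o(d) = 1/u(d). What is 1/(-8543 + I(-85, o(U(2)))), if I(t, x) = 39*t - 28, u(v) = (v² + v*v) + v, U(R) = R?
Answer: -1/11886 ≈ -8.4133e-5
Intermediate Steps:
u(v) = v + 2*v² (u(v) = (v² + v²) + v = 2*v² + v = v + 2*v²)
o(d) = 1/(d*(1 + 2*d))
I(t, x) = -28 + 39*t
1/(-8543 + I(-85, o(U(2)))) = 1/(-8543 + (-28 + 39*(-85))) = 1/(-8543 + (-28 - 3315)) = 1/(-8543 - 3343) = 1/(-11886) = -1/11886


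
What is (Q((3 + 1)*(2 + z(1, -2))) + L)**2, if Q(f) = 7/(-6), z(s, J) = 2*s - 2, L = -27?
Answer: 28561/36 ≈ 793.36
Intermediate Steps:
z(s, J) = -2 + 2*s
Q(f) = -7/6 (Q(f) = 7*(-1/6) = -7/6)
(Q((3 + 1)*(2 + z(1, -2))) + L)**2 = (-7/6 - 27)**2 = (-169/6)**2 = 28561/36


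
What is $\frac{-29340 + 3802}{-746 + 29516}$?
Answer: $- \frac{12769}{14385} \approx -0.88766$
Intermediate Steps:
$\frac{-29340 + 3802}{-746 + 29516} = - \frac{25538}{28770} = \left(-25538\right) \frac{1}{28770} = - \frac{12769}{14385}$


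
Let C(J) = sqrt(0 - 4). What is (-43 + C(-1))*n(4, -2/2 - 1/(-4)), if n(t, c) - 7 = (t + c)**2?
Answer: -12083/16 + 281*I/8 ≈ -755.19 + 35.125*I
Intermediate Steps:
n(t, c) = 7 + (c + t)**2 (n(t, c) = 7 + (t + c)**2 = 7 + (c + t)**2)
C(J) = 2*I (C(J) = sqrt(-4) = 2*I)
(-43 + C(-1))*n(4, -2/2 - 1/(-4)) = (-43 + 2*I)*(7 + ((-2/2 - 1/(-4)) + 4)**2) = (-43 + 2*I)*(7 + ((-2*1/2 - 1*(-1/4)) + 4)**2) = (-43 + 2*I)*(7 + ((-1 + 1/4) + 4)**2) = (-43 + 2*I)*(7 + (-3/4 + 4)**2) = (-43 + 2*I)*(7 + (13/4)**2) = (-43 + 2*I)*(7 + 169/16) = (-43 + 2*I)*(281/16) = -12083/16 + 281*I/8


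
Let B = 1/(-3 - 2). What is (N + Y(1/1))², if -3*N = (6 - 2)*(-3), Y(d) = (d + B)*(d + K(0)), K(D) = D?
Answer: 576/25 ≈ 23.040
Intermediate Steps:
B = -⅕ (B = 1/(-5) = -⅕ ≈ -0.20000)
Y(d) = d*(-⅕ + d) (Y(d) = (d - ⅕)*(d + 0) = (-⅕ + d)*d = d*(-⅕ + d))
N = 4 (N = -(6 - 2)*(-3)/3 = -4*(-3)/3 = -⅓*(-12) = 4)
(N + Y(1/1))² = (4 + (-⅕ + 1/1)/1)² = (4 + 1*(-⅕ + 1))² = (4 + 1*(⅘))² = (4 + ⅘)² = (24/5)² = 576/25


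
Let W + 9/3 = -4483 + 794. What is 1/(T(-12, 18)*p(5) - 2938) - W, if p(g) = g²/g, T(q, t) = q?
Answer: 11068615/2998 ≈ 3692.0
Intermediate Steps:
p(g) = g
W = -3692 (W = -3 + (-4483 + 794) = -3 - 3689 = -3692)
1/(T(-12, 18)*p(5) - 2938) - W = 1/(-12*5 - 2938) - 1*(-3692) = 1/(-60 - 2938) + 3692 = 1/(-2998) + 3692 = -1/2998 + 3692 = 11068615/2998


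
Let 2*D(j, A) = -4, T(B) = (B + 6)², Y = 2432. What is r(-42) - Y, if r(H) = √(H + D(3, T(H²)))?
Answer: -2432 + 2*I*√11 ≈ -2432.0 + 6.6332*I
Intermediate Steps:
T(B) = (6 + B)²
D(j, A) = -2 (D(j, A) = (½)*(-4) = -2)
r(H) = √(-2 + H) (r(H) = √(H - 2) = √(-2 + H))
r(-42) - Y = √(-2 - 42) - 1*2432 = √(-44) - 2432 = 2*I*√11 - 2432 = -2432 + 2*I*√11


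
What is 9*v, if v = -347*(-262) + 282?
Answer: 820764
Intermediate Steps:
v = 91196 (v = 90914 + 282 = 91196)
9*v = 9*91196 = 820764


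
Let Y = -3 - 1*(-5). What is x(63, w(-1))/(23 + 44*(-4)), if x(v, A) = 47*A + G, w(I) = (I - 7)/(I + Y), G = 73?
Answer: 101/51 ≈ 1.9804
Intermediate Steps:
Y = 2 (Y = -3 + 5 = 2)
w(I) = (-7 + I)/(2 + I) (w(I) = (I - 7)/(I + 2) = (-7 + I)/(2 + I))
x(v, A) = 73 + 47*A (x(v, A) = 47*A + 73 = 73 + 47*A)
x(63, w(-1))/(23 + 44*(-4)) = (73 + 47*((-7 - 1)/(2 - 1)))/(23 + 44*(-4)) = (73 + 47*(-8/1))/(23 - 176) = (73 + 47*(1*(-8)))/(-153) = (73 + 47*(-8))*(-1/153) = (73 - 376)*(-1/153) = -303*(-1/153) = 101/51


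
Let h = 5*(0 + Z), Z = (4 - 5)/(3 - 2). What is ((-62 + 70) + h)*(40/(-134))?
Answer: -60/67 ≈ -0.89552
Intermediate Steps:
Z = -1 (Z = -1/1 = -1*1 = -1)
h = -5 (h = 5*(0 - 1) = 5*(-1) = -5)
((-62 + 70) + h)*(40/(-134)) = ((-62 + 70) - 5)*(40/(-134)) = (8 - 5)*(40*(-1/134)) = 3*(-20/67) = -60/67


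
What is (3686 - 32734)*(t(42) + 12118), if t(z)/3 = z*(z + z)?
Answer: -659447696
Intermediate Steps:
t(z) = 6*z² (t(z) = 3*(z*(z + z)) = 3*(z*(2*z)) = 3*(2*z²) = 6*z²)
(3686 - 32734)*(t(42) + 12118) = (3686 - 32734)*(6*42² + 12118) = -29048*(6*1764 + 12118) = -29048*(10584 + 12118) = -29048*22702 = -659447696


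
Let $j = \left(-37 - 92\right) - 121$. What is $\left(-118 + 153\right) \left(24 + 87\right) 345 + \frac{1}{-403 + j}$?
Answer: $\frac{875232224}{653} \approx 1.3403 \cdot 10^{6}$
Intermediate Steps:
$j = -250$ ($j = -129 - 121 = -250$)
$\left(-118 + 153\right) \left(24 + 87\right) 345 + \frac{1}{-403 + j} = \left(-118 + 153\right) \left(24 + 87\right) 345 + \frac{1}{-403 - 250} = 35 \cdot 111 \cdot 345 + \frac{1}{-653} = 3885 \cdot 345 - \frac{1}{653} = 1340325 - \frac{1}{653} = \frac{875232224}{653}$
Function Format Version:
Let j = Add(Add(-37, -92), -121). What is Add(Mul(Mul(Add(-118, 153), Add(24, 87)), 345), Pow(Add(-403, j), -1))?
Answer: Rational(875232224, 653) ≈ 1.3403e+6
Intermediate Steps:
j = -250 (j = Add(-129, -121) = -250)
Add(Mul(Mul(Add(-118, 153), Add(24, 87)), 345), Pow(Add(-403, j), -1)) = Add(Mul(Mul(Add(-118, 153), Add(24, 87)), 345), Pow(Add(-403, -250), -1)) = Add(Mul(Mul(35, 111), 345), Pow(-653, -1)) = Add(Mul(3885, 345), Rational(-1, 653)) = Add(1340325, Rational(-1, 653)) = Rational(875232224, 653)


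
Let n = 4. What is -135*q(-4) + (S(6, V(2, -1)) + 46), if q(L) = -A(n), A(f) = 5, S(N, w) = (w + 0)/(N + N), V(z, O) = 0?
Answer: 721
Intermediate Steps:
S(N, w) = w/(2*N) (S(N, w) = w/((2*N)) = w*(1/(2*N)) = w/(2*N))
q(L) = -5 (q(L) = -1*5 = -5)
-135*q(-4) + (S(6, V(2, -1)) + 46) = -135*(-5) + ((½)*0/6 + 46) = 675 + ((½)*0*(⅙) + 46) = 675 + (0 + 46) = 675 + 46 = 721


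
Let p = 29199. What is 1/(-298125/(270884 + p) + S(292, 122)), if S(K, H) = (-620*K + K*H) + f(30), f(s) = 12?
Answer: -300083/43633566657 ≈ -6.8773e-6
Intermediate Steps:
S(K, H) = 12 - 620*K + H*K (S(K, H) = (-620*K + K*H) + 12 = (-620*K + H*K) + 12 = 12 - 620*K + H*K)
1/(-298125/(270884 + p) + S(292, 122)) = 1/(-298125/(270884 + 29199) + (12 - 620*292 + 122*292)) = 1/(-298125/300083 + (12 - 181040 + 35624)) = 1/(-298125*1/300083 - 145404) = 1/(-298125/300083 - 145404) = 1/(-43633566657/300083) = -300083/43633566657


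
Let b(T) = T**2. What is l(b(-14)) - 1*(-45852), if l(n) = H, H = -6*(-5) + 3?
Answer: 45885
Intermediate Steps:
H = 33 (H = 30 + 3 = 33)
l(n) = 33
l(b(-14)) - 1*(-45852) = 33 - 1*(-45852) = 33 + 45852 = 45885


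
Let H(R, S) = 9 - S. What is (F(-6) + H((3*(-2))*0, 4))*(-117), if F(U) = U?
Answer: 117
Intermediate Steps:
(F(-6) + H((3*(-2))*0, 4))*(-117) = (-6 + (9 - 1*4))*(-117) = (-6 + (9 - 4))*(-117) = (-6 + 5)*(-117) = -1*(-117) = 117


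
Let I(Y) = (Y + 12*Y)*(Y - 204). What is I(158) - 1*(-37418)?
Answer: -57066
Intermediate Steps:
I(Y) = 13*Y*(-204 + Y) (I(Y) = (13*Y)*(-204 + Y) = 13*Y*(-204 + Y))
I(158) - 1*(-37418) = 13*158*(-204 + 158) - 1*(-37418) = 13*158*(-46) + 37418 = -94484 + 37418 = -57066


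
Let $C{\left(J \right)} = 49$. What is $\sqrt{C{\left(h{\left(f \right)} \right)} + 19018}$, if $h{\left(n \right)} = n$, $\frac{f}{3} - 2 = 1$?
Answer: $\sqrt{19067} \approx 138.08$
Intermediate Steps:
$f = 9$ ($f = 6 + 3 \cdot 1 = 6 + 3 = 9$)
$\sqrt{C{\left(h{\left(f \right)} \right)} + 19018} = \sqrt{49 + 19018} = \sqrt{19067}$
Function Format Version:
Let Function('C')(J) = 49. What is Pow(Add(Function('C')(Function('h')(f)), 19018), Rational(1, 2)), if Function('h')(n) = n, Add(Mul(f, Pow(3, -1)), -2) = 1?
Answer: Pow(19067, Rational(1, 2)) ≈ 138.08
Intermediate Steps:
f = 9 (f = Add(6, Mul(3, 1)) = Add(6, 3) = 9)
Pow(Add(Function('C')(Function('h')(f)), 19018), Rational(1, 2)) = Pow(Add(49, 19018), Rational(1, 2)) = Pow(19067, Rational(1, 2))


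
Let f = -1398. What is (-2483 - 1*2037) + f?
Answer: -5918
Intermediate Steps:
(-2483 - 1*2037) + f = (-2483 - 1*2037) - 1398 = (-2483 - 2037) - 1398 = -4520 - 1398 = -5918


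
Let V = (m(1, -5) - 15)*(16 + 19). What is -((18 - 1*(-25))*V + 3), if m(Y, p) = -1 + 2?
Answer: 21067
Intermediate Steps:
m(Y, p) = 1
V = -490 (V = (1 - 15)*(16 + 19) = -14*35 = -490)
-((18 - 1*(-25))*V + 3) = -((18 - 1*(-25))*(-490) + 3) = -((18 + 25)*(-490) + 3) = -(43*(-490) + 3) = -(-21070 + 3) = -1*(-21067) = 21067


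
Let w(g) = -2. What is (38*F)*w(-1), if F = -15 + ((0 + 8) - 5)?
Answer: 912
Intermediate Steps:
F = -12 (F = -15 + (8 - 5) = -15 + 3 = -12)
(38*F)*w(-1) = (38*(-12))*(-2) = -456*(-2) = 912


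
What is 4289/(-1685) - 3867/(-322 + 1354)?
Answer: -3647381/579640 ≈ -6.2925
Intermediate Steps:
4289/(-1685) - 3867/(-322 + 1354) = 4289*(-1/1685) - 3867/1032 = -4289/1685 - 3867*1/1032 = -4289/1685 - 1289/344 = -3647381/579640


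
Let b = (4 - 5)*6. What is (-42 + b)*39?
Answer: -1872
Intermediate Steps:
b = -6 (b = -1*6 = -6)
(-42 + b)*39 = (-42 - 6)*39 = -48*39 = -1872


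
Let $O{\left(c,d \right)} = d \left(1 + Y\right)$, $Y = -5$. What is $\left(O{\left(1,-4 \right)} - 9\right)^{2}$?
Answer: $49$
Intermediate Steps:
$O{\left(c,d \right)} = - 4 d$ ($O{\left(c,d \right)} = d \left(1 - 5\right) = d \left(-4\right) = - 4 d$)
$\left(O{\left(1,-4 \right)} - 9\right)^{2} = \left(\left(-4\right) \left(-4\right) - 9\right)^{2} = \left(16 - 9\right)^{2} = 7^{2} = 49$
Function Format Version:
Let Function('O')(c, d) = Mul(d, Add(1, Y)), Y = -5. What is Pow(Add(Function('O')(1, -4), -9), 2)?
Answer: 49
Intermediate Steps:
Function('O')(c, d) = Mul(-4, d) (Function('O')(c, d) = Mul(d, Add(1, -5)) = Mul(d, -4) = Mul(-4, d))
Pow(Add(Function('O')(1, -4), -9), 2) = Pow(Add(Mul(-4, -4), -9), 2) = Pow(Add(16, -9), 2) = Pow(7, 2) = 49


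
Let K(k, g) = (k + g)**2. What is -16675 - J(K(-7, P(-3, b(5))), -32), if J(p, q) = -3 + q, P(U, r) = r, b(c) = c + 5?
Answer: -16640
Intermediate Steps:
b(c) = 5 + c
K(k, g) = (g + k)**2
-16675 - J(K(-7, P(-3, b(5))), -32) = -16675 - (-3 - 32) = -16675 - 1*(-35) = -16675 + 35 = -16640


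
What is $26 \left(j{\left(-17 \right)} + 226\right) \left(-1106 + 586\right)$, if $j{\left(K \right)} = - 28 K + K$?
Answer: $-9261200$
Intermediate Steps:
$j{\left(K \right)} = - 27 K$
$26 \left(j{\left(-17 \right)} + 226\right) \left(-1106 + 586\right) = 26 \left(\left(-27\right) \left(-17\right) + 226\right) \left(-1106 + 586\right) = 26 \left(459 + 226\right) \left(-520\right) = 26 \cdot 685 \left(-520\right) = 26 \left(-356200\right) = -9261200$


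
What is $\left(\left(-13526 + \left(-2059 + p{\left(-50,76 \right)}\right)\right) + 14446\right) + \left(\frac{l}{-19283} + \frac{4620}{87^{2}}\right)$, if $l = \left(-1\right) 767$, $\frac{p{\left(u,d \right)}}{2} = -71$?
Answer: $- \frac{62290311568}{48651009} \approx -1280.3$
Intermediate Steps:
$p{\left(u,d \right)} = -142$ ($p{\left(u,d \right)} = 2 \left(-71\right) = -142$)
$l = -767$
$\left(\left(-13526 + \left(-2059 + p{\left(-50,76 \right)}\right)\right) + 14446\right) + \left(\frac{l}{-19283} + \frac{4620}{87^{2}}\right) = \left(\left(-13526 - 2201\right) + 14446\right) + \left(- \frac{767}{-19283} + \frac{4620}{87^{2}}\right) = \left(\left(-13526 - 2201\right) + 14446\right) - \left(- \frac{767}{19283} - \frac{4620}{7569}\right) = \left(-15727 + 14446\right) + \left(\frac{767}{19283} + 4620 \cdot \frac{1}{7569}\right) = -1281 + \left(\frac{767}{19283} + \frac{1540}{2523}\right) = -1281 + \frac{31630961}{48651009} = - \frac{62290311568}{48651009}$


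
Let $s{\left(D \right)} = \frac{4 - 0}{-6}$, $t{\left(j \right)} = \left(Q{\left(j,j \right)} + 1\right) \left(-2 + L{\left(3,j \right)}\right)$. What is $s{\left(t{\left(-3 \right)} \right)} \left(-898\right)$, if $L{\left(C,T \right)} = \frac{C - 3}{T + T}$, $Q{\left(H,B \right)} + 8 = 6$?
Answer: $\frac{1796}{3} \approx 598.67$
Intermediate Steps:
$Q{\left(H,B \right)} = -2$ ($Q{\left(H,B \right)} = -8 + 6 = -2$)
$L{\left(C,T \right)} = \frac{-3 + C}{2 T}$
$t{\left(j \right)} = 2$ ($t{\left(j \right)} = \left(-2 + 1\right) \left(-2 + \frac{-3 + 3}{2 j}\right) = - (-2 + \frac{1}{2} \frac{1}{j} 0) = - (-2 + 0) = \left(-1\right) \left(-2\right) = 2$)
$s{\left(D \right)} = - \frac{2}{3}$ ($s{\left(D \right)} = \left(4 + 0\right) \left(- \frac{1}{6}\right) = 4 \left(- \frac{1}{6}\right) = - \frac{2}{3}$)
$s{\left(t{\left(-3 \right)} \right)} \left(-898\right) = \left(- \frac{2}{3}\right) \left(-898\right) = \frac{1796}{3}$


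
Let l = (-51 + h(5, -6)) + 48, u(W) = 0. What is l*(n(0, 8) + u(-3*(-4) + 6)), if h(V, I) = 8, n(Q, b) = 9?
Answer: 45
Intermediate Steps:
l = 5 (l = (-51 + 8) + 48 = -43 + 48 = 5)
l*(n(0, 8) + u(-3*(-4) + 6)) = 5*(9 + 0) = 5*9 = 45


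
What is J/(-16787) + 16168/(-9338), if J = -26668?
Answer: -11193216/78378503 ≈ -0.14281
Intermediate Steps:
J/(-16787) + 16168/(-9338) = -26668/(-16787) + 16168/(-9338) = -26668*(-1/16787) + 16168*(-1/9338) = 26668/16787 - 8084/4669 = -11193216/78378503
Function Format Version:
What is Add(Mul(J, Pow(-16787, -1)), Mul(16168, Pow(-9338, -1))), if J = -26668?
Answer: Rational(-11193216, 78378503) ≈ -0.14281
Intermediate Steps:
Add(Mul(J, Pow(-16787, -1)), Mul(16168, Pow(-9338, -1))) = Add(Mul(-26668, Pow(-16787, -1)), Mul(16168, Pow(-9338, -1))) = Add(Mul(-26668, Rational(-1, 16787)), Mul(16168, Rational(-1, 9338))) = Add(Rational(26668, 16787), Rational(-8084, 4669)) = Rational(-11193216, 78378503)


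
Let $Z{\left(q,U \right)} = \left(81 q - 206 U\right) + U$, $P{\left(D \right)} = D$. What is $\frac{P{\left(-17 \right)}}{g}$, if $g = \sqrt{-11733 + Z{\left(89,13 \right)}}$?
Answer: $\frac{17 i \sqrt{7189}}{7189} \approx 0.2005 i$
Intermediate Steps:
$Z{\left(q,U \right)} = - 205 U + 81 q$ ($Z{\left(q,U \right)} = \left(- 206 U + 81 q\right) + U = - 205 U + 81 q$)
$g = i \sqrt{7189}$ ($g = \sqrt{-11733 + \left(\left(-205\right) 13 + 81 \cdot 89\right)} = \sqrt{-11733 + \left(-2665 + 7209\right)} = \sqrt{-11733 + 4544} = \sqrt{-7189} = i \sqrt{7189} \approx 84.788 i$)
$\frac{P{\left(-17 \right)}}{g} = - \frac{17}{i \sqrt{7189}} = - 17 \left(- \frac{i \sqrt{7189}}{7189}\right) = \frac{17 i \sqrt{7189}}{7189}$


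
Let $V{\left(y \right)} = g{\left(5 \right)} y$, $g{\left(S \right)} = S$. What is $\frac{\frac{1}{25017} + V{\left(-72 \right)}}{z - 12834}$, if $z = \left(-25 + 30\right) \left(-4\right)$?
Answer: $\frac{9006119}{321568518} \approx 0.028007$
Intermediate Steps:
$z = -20$ ($z = 5 \left(-4\right) = -20$)
$V{\left(y \right)} = 5 y$
$\frac{\frac{1}{25017} + V{\left(-72 \right)}}{z - 12834} = \frac{\frac{1}{25017} + 5 \left(-72\right)}{-20 - 12834} = \frac{\frac{1}{25017} - 360}{-12854} = \left(- \frac{9006119}{25017}\right) \left(- \frac{1}{12854}\right) = \frac{9006119}{321568518}$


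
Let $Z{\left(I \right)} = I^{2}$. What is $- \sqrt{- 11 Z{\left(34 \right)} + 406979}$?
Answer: $- 3 \sqrt{43807} \approx -627.9$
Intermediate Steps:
$- \sqrt{- 11 Z{\left(34 \right)} + 406979} = - \sqrt{- 11 \cdot 34^{2} + 406979} = - \sqrt{\left(-11\right) 1156 + 406979} = - \sqrt{-12716 + 406979} = - \sqrt{394263} = - 3 \sqrt{43807}$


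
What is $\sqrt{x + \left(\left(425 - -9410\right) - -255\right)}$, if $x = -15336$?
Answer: $i \sqrt{5246} \approx 72.429 i$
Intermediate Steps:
$\sqrt{x + \left(\left(425 - -9410\right) - -255\right)} = \sqrt{-15336 + \left(\left(425 - -9410\right) - -255\right)} = \sqrt{-15336 + \left(\left(425 + 9410\right) + 255\right)} = \sqrt{-15336 + \left(9835 + 255\right)} = \sqrt{-15336 + 10090} = \sqrt{-5246} = i \sqrt{5246}$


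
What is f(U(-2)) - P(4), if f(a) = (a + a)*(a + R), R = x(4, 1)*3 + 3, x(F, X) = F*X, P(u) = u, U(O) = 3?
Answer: 104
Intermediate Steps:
R = 15 (R = (4*1)*3 + 3 = 4*3 + 3 = 12 + 3 = 15)
f(a) = 2*a*(15 + a) (f(a) = (a + a)*(a + 15) = (2*a)*(15 + a) = 2*a*(15 + a))
f(U(-2)) - P(4) = 2*3*(15 + 3) - 1*4 = 2*3*18 - 4 = 108 - 4 = 104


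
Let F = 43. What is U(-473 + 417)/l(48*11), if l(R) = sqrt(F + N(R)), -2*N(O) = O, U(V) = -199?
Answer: 199*I*sqrt(221)/221 ≈ 13.386*I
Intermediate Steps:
N(O) = -O/2
l(R) = sqrt(43 - R/2)
U(-473 + 417)/l(48*11) = -199*2/sqrt(172 - 96*11) = -199*2/sqrt(172 - 2*528) = -199*2/sqrt(172 - 1056) = -199*(-I*sqrt(221)/221) = -(-199)*I*sqrt(221)/221 = 199*I*sqrt(221)/221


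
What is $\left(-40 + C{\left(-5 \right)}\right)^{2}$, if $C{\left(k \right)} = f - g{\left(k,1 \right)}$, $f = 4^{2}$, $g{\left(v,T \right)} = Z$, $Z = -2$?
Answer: $484$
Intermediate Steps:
$g{\left(v,T \right)} = -2$
$f = 16$
$C{\left(k \right)} = 18$ ($C{\left(k \right)} = 16 - -2 = 16 + 2 = 18$)
$\left(-40 + C{\left(-5 \right)}\right)^{2} = \left(-40 + 18\right)^{2} = \left(-22\right)^{2} = 484$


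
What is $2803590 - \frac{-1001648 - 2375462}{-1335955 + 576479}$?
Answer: $\frac{1064627970865}{379738} \approx 2.8036 \cdot 10^{6}$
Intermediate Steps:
$2803590 - \frac{-1001648 - 2375462}{-1335955 + 576479} = 2803590 - - \frac{3377110}{-759476} = 2803590 - \left(-3377110\right) \left(- \frac{1}{759476}\right) = 2803590 - \frac{1688555}{379738} = \frac{1064627970865}{379738}$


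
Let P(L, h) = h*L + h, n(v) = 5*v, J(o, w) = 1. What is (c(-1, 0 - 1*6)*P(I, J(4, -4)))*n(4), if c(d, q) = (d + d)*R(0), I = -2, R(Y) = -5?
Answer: -200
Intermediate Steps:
P(L, h) = h + L*h (P(L, h) = L*h + h = h + L*h)
c(d, q) = -10*d (c(d, q) = (d + d)*(-5) = (2*d)*(-5) = -10*d)
(c(-1, 0 - 1*6)*P(I, J(4, -4)))*n(4) = ((-10*(-1))*(1*(1 - 2)))*(5*4) = (10*(1*(-1)))*20 = (10*(-1))*20 = -10*20 = -200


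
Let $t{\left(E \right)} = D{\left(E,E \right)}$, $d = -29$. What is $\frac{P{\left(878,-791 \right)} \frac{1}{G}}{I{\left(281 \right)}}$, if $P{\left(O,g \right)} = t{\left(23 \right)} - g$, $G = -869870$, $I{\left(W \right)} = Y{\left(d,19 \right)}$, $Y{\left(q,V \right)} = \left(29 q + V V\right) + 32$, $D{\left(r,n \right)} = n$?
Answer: $\frac{11}{5266240} \approx 2.0888 \cdot 10^{-6}$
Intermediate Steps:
$Y{\left(q,V \right)} = 32 + V^{2} + 29 q$ ($Y{\left(q,V \right)} = \left(29 q + V^{2}\right) + 32 = \left(V^{2} + 29 q\right) + 32 = 32 + V^{2} + 29 q$)
$I{\left(W \right)} = -448$ ($I{\left(W \right)} = 32 + 19^{2} + 29 \left(-29\right) = 32 + 361 - 841 = -448$)
$t{\left(E \right)} = E$
$P{\left(O,g \right)} = 23 - g$
$\frac{P{\left(878,-791 \right)} \frac{1}{G}}{I{\left(281 \right)}} = \frac{\left(23 - -791\right) \frac{1}{-869870}}{-448} = \left(23 + 791\right) \left(- \frac{1}{869870}\right) \left(- \frac{1}{448}\right) = 814 \left(- \frac{1}{869870}\right) \left(- \frac{1}{448}\right) = \left(- \frac{11}{11755}\right) \left(- \frac{1}{448}\right) = \frac{11}{5266240}$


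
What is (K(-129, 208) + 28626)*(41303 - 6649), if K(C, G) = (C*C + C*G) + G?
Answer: 646054522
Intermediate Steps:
K(C, G) = G + C**2 + C*G (K(C, G) = (C**2 + C*G) + G = G + C**2 + C*G)
(K(-129, 208) + 28626)*(41303 - 6649) = ((208 + (-129)**2 - 129*208) + 28626)*(41303 - 6649) = ((208 + 16641 - 26832) + 28626)*34654 = (-9983 + 28626)*34654 = 18643*34654 = 646054522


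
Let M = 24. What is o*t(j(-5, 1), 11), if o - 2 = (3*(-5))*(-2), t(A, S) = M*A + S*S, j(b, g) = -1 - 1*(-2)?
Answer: 4640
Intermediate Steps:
j(b, g) = 1 (j(b, g) = -1 + 2 = 1)
t(A, S) = S² + 24*A (t(A, S) = 24*A + S*S = 24*A + S² = S² + 24*A)
o = 32 (o = 2 + (3*(-5))*(-2) = 2 - 15*(-2) = 2 + 30 = 32)
o*t(j(-5, 1), 11) = 32*(11² + 24*1) = 32*(121 + 24) = 32*145 = 4640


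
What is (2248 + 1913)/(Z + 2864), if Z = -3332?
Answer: -1387/156 ≈ -8.8910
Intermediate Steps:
(2248 + 1913)/(Z + 2864) = (2248 + 1913)/(-3332 + 2864) = 4161/(-468) = 4161*(-1/468) = -1387/156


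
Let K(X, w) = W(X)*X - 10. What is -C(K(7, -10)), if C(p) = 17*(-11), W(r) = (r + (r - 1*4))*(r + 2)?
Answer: 187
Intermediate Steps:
W(r) = (-4 + 2*r)*(2 + r) (W(r) = (r + (r - 4))*(2 + r) = (r + (-4 + r))*(2 + r) = (-4 + 2*r)*(2 + r))
K(X, w) = -10 + X*(-8 + 2*X²) (K(X, w) = (-8 + 2*X²)*X - 10 = X*(-8 + 2*X²) - 10 = -10 + X*(-8 + 2*X²))
C(p) = -187
-C(K(7, -10)) = -1*(-187) = 187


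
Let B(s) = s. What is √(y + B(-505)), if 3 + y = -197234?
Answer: I*√197742 ≈ 444.68*I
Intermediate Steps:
y = -197237 (y = -3 - 197234 = -197237)
√(y + B(-505)) = √(-197237 - 505) = √(-197742) = I*√197742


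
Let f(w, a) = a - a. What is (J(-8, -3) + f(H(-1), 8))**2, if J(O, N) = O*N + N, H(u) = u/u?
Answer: 441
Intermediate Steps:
H(u) = 1
J(O, N) = N + N*O (J(O, N) = N*O + N = N + N*O)
f(w, a) = 0
(J(-8, -3) + f(H(-1), 8))**2 = (-3*(1 - 8) + 0)**2 = (-3*(-7) + 0)**2 = (21 + 0)**2 = 21**2 = 441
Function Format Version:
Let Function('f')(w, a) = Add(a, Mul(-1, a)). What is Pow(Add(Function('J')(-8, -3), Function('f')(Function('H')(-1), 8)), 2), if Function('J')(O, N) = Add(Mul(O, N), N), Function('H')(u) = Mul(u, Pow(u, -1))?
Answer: 441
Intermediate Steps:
Function('H')(u) = 1
Function('J')(O, N) = Add(N, Mul(N, O)) (Function('J')(O, N) = Add(Mul(N, O), N) = Add(N, Mul(N, O)))
Function('f')(w, a) = 0
Pow(Add(Function('J')(-8, -3), Function('f')(Function('H')(-1), 8)), 2) = Pow(Add(Mul(-3, Add(1, -8)), 0), 2) = Pow(Add(Mul(-3, -7), 0), 2) = Pow(Add(21, 0), 2) = Pow(21, 2) = 441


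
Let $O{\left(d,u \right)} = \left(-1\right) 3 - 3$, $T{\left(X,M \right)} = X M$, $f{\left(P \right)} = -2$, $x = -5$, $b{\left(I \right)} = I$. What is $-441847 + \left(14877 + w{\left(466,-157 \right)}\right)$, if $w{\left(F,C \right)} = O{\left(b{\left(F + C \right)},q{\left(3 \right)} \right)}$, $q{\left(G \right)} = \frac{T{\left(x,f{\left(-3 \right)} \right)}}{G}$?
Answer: $-426976$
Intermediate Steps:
$T{\left(X,M \right)} = M X$
$q{\left(G \right)} = \frac{10}{G}$ ($q{\left(G \right)} = \frac{\left(-2\right) \left(-5\right)}{G} = \frac{10}{G}$)
$O{\left(d,u \right)} = -6$ ($O{\left(d,u \right)} = -3 - 3 = -6$)
$w{\left(F,C \right)} = -6$
$-441847 + \left(14877 + w{\left(466,-157 \right)}\right) = -441847 + \left(14877 - 6\right) = -441847 + 14871 = -426976$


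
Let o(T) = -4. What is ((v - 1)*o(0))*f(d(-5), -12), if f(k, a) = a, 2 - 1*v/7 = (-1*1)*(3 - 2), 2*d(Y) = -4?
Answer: 960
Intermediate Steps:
d(Y) = -2 (d(Y) = (½)*(-4) = -2)
v = 21 (v = 14 - 7*(-1*1)*(3 - 2) = 14 - (-7) = 14 - 7*(-1) = 14 + 7 = 21)
((v - 1)*o(0))*f(d(-5), -12) = ((21 - 1)*(-4))*(-12) = (20*(-4))*(-12) = -80*(-12) = 960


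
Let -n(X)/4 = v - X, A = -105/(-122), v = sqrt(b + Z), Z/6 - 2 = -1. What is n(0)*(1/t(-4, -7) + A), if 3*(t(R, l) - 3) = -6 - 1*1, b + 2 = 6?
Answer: -576*sqrt(10)/61 ≈ -29.860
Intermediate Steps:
b = 4 (b = -2 + 6 = 4)
Z = 6 (Z = 12 + 6*(-1) = 12 - 6 = 6)
t(R, l) = 2/3 (t(R, l) = 3 + (-6 - 1*1)/3 = 3 + (-6 - 1)/3 = 3 + (1/3)*(-7) = 3 - 7/3 = 2/3)
v = sqrt(10) (v = sqrt(4 + 6) = sqrt(10) ≈ 3.1623)
A = 105/122 (A = -105*(-1/122) = 105/122 ≈ 0.86066)
n(X) = -4*sqrt(10) + 4*X (n(X) = -4*(sqrt(10) - X) = -4*sqrt(10) + 4*X)
n(0)*(1/t(-4, -7) + A) = (-4*sqrt(10) + 4*0)*(1/(2/3) + 105/122) = (-4*sqrt(10) + 0)*(3/2 + 105/122) = -4*sqrt(10)*(144/61) = -576*sqrt(10)/61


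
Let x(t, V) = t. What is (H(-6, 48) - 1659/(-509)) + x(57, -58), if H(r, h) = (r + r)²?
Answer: 103968/509 ≈ 204.26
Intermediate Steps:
H(r, h) = 4*r² (H(r, h) = (2*r)² = 4*r²)
(H(-6, 48) - 1659/(-509)) + x(57, -58) = (4*(-6)² - 1659/(-509)) + 57 = (4*36 - 1659*(-1/509)) + 57 = (144 + 1659/509) + 57 = 74955/509 + 57 = 103968/509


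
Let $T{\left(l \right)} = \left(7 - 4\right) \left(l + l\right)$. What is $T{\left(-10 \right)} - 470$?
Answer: $-530$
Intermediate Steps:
$T{\left(l \right)} = 6 l$ ($T{\left(l \right)} = 3 \cdot 2 l = 6 l$)
$T{\left(-10 \right)} - 470 = 6 \left(-10\right) - 470 = -60 - 470 = -530$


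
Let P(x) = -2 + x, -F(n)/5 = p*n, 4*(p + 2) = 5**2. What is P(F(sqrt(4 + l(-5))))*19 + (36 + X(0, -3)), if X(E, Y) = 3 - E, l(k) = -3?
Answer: -1611/4 ≈ -402.75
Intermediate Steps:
p = 17/4 (p = -2 + (1/4)*5**2 = -2 + (1/4)*25 = -2 + 25/4 = 17/4 ≈ 4.2500)
F(n) = -85*n/4
P(F(sqrt(4 + l(-5))))*19 + (36 + X(0, -3)) = (-2 - 85*sqrt(4 - 3)/4)*19 + (36 + (3 - 1*0)) = (-2 - 85*sqrt(1)/4)*19 + (36 + (3 + 0)) = (-2 - 85/4*1)*19 + (36 + 3) = (-2 - 85/4)*19 + 39 = -93/4*19 + 39 = -1767/4 + 39 = -1611/4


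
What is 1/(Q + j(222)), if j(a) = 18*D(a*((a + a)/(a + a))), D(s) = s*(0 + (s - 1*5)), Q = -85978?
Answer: 1/781154 ≈ 1.2802e-6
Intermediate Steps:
D(s) = s*(-5 + s) (D(s) = s*(0 + (s - 5)) = s*(0 + (-5 + s)) = s*(-5 + s))
j(a) = 18*a*(-5 + a) (j(a) = 18*((a*((a + a)/(a + a)))*(-5 + a*((a + a)/(a + a)))) = 18*((a*((2*a)/((2*a))))*(-5 + a*((2*a)/((2*a))))) = 18*((a*((2*a)*(1/(2*a))))*(-5 + a*((2*a)*(1/(2*a))))) = 18*((a*1)*(-5 + a*1)) = 18*(a*(-5 + a)) = 18*a*(-5 + a))
1/(Q + j(222)) = 1/(-85978 + 18*222*(-5 + 222)) = 1/(-85978 + 18*222*217) = 1/(-85978 + 867132) = 1/781154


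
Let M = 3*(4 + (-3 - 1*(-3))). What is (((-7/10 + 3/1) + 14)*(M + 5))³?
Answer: 21276960011/1000 ≈ 2.1277e+7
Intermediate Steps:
M = 12 (M = 3*(4 + (-3 + 3)) = 3*(4 + 0) = 3*4 = 12)
(((-7/10 + 3/1) + 14)*(M + 5))³ = (((-7/10 + 3/1) + 14)*(12 + 5))³ = (((-7*⅒ + 3*1) + 14)*17)³ = (((-7/10 + 3) + 14)*17)³ = ((23/10 + 14)*17)³ = ((163/10)*17)³ = (2771/10)³ = 21276960011/1000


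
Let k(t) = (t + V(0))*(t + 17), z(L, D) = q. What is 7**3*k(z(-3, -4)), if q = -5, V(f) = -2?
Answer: -28812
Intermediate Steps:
z(L, D) = -5
k(t) = (-2 + t)*(17 + t) (k(t) = (t - 2)*(t + 17) = (-2 + t)*(17 + t))
7**3*k(z(-3, -4)) = 7**3*(-34 + (-5)**2 + 15*(-5)) = 343*(-34 + 25 - 75) = 343*(-84) = -28812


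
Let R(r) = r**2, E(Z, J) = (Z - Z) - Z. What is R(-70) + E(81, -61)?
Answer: 4819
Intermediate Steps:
E(Z, J) = -Z (E(Z, J) = 0 - Z = -Z)
R(-70) + E(81, -61) = (-70)**2 - 1*81 = 4900 - 81 = 4819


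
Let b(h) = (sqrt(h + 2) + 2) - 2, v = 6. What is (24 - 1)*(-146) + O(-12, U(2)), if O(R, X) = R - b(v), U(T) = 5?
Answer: -3370 - 2*sqrt(2) ≈ -3372.8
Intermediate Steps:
b(h) = sqrt(2 + h) (b(h) = (sqrt(2 + h) + 2) - 2 = (2 + sqrt(2 + h)) - 2 = sqrt(2 + h))
O(R, X) = R - 2*sqrt(2) (O(R, X) = R - sqrt(2 + 6) = R - sqrt(8) = R - 2*sqrt(2))
(24 - 1)*(-146) + O(-12, U(2)) = (24 - 1)*(-146) + (-12 - 2*sqrt(2)) = 23*(-146) + (-12 - 2*sqrt(2)) = -3358 + (-12 - 2*sqrt(2)) = -3370 - 2*sqrt(2)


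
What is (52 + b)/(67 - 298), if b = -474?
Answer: 422/231 ≈ 1.8268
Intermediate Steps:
(52 + b)/(67 - 298) = (52 - 474)/(67 - 298) = -422/(-231) = -422*(-1/231) = 422/231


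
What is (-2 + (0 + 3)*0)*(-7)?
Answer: 14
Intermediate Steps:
(-2 + (0 + 3)*0)*(-7) = (-2 + 3*0)*(-7) = (-2 + 0)*(-7) = -2*(-7) = 14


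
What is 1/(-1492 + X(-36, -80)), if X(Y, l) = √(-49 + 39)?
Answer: -746/1113037 - I*√10/2226074 ≈ -0.00067024 - 1.4206e-6*I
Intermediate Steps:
X(Y, l) = I*√10 (X(Y, l) = √(-10) = I*√10)
1/(-1492 + X(-36, -80)) = 1/(-1492 + I*√10)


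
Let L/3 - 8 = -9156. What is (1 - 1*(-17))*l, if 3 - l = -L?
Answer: -493938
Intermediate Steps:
L = -27444 (L = 24 + 3*(-9156) = 24 - 27468 = -27444)
l = -27441 (l = 3 - (-1)*(-27444) = 3 - 1*27444 = 3 - 27444 = -27441)
(1 - 1*(-17))*l = (1 - 1*(-17))*(-27441) = (1 + 17)*(-27441) = 18*(-27441) = -493938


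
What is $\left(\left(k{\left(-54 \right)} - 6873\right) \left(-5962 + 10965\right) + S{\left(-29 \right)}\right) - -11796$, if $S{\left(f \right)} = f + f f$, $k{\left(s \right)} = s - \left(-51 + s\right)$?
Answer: $-34117858$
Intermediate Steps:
$k{\left(s \right)} = 51$
$S{\left(f \right)} = f + f^{2}$
$\left(\left(k{\left(-54 \right)} - 6873\right) \left(-5962 + 10965\right) + S{\left(-29 \right)}\right) - -11796 = \left(\left(51 - 6873\right) \left(-5962 + 10965\right) - 29 \left(1 - 29\right)\right) - -11796 = \left(\left(-6822\right) 5003 - -812\right) + 11796 = \left(-34130466 + 812\right) + 11796 = -34129654 + 11796 = -34117858$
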